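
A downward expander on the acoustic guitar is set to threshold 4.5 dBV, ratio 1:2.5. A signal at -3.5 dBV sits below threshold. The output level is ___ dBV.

-15.5 dBV

Below threshold, a 1:2.5 expander applies gain = (2.5−1)×(T − x) of attenuation.
(2.5−1) × 8 = 12 dB, so output = -3.5 − 12 = -15.5 dBV.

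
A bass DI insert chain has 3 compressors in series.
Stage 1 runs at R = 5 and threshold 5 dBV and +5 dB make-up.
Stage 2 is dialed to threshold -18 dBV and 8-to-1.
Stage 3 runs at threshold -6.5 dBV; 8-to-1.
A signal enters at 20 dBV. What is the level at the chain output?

-14.125 dBV

Stage 1: 20 dBV is 15 dB over 5 dBV; at 5:1 that becomes 3 dB over, giving 8 dBV; +5 dB make-up → 13 dBV.
Stage 2: 31 dB above -18 dBV, reduced 8:1 to 3.875 dB above → -14.125 dBV.
Stage 3: -14.125 dBV ≤ -6.5 dBV, so stage 3 doesn't engage; output -14.125 dBV.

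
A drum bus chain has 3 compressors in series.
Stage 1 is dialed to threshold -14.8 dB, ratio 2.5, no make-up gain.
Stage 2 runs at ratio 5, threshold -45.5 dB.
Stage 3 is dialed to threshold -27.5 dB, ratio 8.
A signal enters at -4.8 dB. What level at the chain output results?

Stage 1: overshoot 10 dB → 10/2.5 = 4 dB → -10.8 dB.
Stage 2: overshoot 34.7 dB → 34.7/5 = 6.94 dB → -38.56 dB.
Stage 3: below threshold (-38.56 ≤ -27.5); passes unchanged; output -38.56 dB.

-38.56 dB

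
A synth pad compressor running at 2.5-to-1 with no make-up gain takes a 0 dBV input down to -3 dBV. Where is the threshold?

-5 dBV

Let T be the threshold. Output overshoot = (input overshoot)/R, so -3 − T = (0 − T)/2.5.
2.5·(-3 − T) = 0 − T → 1.5·T = -7.5 − 0 = -7.5.
T = -7.5/1.5 = -5 dBV.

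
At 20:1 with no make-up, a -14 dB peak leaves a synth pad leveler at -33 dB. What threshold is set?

Let T be the threshold. Output overshoot = (input overshoot)/R, so -33 − T = (-14 − T)/20.
20·(-33 − T) = -14 − T → 19·T = -660 − (-14) = -646.
T = -646/19 = -34 dB.

-34 dB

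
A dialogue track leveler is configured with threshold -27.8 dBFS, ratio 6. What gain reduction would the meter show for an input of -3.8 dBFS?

Overshoot = -3.8 − (-27.8) = 24 dB.
After 6:1 compression the overshoot becomes 24/6 = 4 dB.
So the signal is attenuated by 24 − 4 = 20 dB.

20 dB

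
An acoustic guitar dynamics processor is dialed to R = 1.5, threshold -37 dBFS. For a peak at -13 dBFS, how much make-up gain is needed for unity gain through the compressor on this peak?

8 dB

The peak compresses to -37 + 24/1.5 = -21 dBFS.
To reach -13 dBFS requires -13 − (-21) = 8 dB of make-up.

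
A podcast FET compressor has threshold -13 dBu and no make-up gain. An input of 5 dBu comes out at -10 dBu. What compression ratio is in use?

6:1

Input overshoot = 5 − (-13) = 18 dB; output overshoot = -10 − (-13) = 3 dB.
Ratio = 18 / 3 = 6.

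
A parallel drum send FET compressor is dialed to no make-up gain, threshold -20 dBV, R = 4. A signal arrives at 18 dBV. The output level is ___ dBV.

The input is 38 dB above the -20 dBV threshold.
The 38 dB excess becomes 9.5 dB after 4:1 reduction.
That puts the output at -10.5 dBV.

-10.5 dBV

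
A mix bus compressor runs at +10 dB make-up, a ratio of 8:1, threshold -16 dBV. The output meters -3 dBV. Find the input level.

8 dBV

Stripping the +10 dB make-up gives -13 dBV at the gain stage.
That's 3 dB above the -16 dBV threshold.
Undo the ratio: input overshoot = 3 × 8 = 24 dB, giving input = 8 dBV.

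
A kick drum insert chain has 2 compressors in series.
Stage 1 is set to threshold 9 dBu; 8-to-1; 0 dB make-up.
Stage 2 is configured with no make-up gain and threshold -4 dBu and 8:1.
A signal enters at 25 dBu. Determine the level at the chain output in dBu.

Stage 1: 25 dBu is 16 dB over 9 dBu; at 8:1 that becomes 2 dB over, giving 11 dBu.
Stage 2: 15 dB above -4 dBu, reduced 8:1 to 1.875 dB above → -2.125 dBu.

-2.125 dBu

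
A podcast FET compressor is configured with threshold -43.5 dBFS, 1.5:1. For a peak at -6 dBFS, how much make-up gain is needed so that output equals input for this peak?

The peak compresses to -43.5 + 37.5/1.5 = -18.5 dBFS.
To reach -6 dBFS requires -6 − (-18.5) = 12.5 dB of make-up.

12.5 dB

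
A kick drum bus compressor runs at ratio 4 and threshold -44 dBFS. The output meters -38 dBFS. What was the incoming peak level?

That's 6 dB above the -44 dBFS threshold.
Before 4:1 compression the overshoot was 6 × 4 = 24 dB, so input = -44 + 24 = -20 dBFS.

-20 dBFS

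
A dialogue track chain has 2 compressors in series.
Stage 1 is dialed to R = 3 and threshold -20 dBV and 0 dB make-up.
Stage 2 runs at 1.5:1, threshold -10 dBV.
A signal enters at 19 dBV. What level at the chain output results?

Stage 1: 39 dB above -20 dBV, reduced 3:1 to 13 dB above → -7 dBV.
Stage 2: 3 dB above -10 dBV, reduced 1.5:1 to 2 dB above → -8 dBV.

-8 dBV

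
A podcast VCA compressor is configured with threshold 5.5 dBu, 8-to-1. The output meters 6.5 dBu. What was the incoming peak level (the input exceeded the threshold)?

13.5 dBu

Post-compression overshoot = 6.5 − 5.5 = 1 dB.
Undo the ratio: input overshoot = 1 × 8 = 8 dB, giving input = 13.5 dBu.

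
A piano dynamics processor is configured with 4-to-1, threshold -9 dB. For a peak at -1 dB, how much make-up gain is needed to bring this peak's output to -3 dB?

The peak compresses to -9 + 8/4 = -7 dB.
To reach -3 dB requires -3 − (-7) = 4 dB of make-up.

4 dB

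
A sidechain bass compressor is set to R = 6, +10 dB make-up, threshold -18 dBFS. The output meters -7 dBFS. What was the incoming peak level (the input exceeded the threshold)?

-12 dBFS

Stripping the +10 dB make-up gives -17 dBFS at the gain stage.
The compressed level sits -17 − (-18) = 1 dB over threshold.
Input overshoot = R × output overshoot = 6 dB → input = -18 + 6 = -12 dBFS.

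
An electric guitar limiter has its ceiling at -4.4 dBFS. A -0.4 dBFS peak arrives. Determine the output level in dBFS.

The limiter clamps the peak to its -4.4 dBFS ceiling.

-4.4 dBFS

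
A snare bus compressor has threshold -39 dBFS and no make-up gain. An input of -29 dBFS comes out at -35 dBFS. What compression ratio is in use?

2.5:1

Input overshoot = -29 − (-39) = 10 dB; output overshoot = -35 − (-39) = 4 dB.
Ratio = 10 / 4 = 2.5.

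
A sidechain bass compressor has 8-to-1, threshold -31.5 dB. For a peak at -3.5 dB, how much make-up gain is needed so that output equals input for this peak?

24.5 dB

The peak compresses to -31.5 + 28/8 = -28 dB.
To reach -3.5 dB requires -3.5 − (-28) = 24.5 dB of make-up.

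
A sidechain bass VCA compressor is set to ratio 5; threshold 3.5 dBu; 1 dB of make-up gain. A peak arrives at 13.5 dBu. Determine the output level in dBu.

13.5 dBu sits 10 dB over threshold.
5:1 compression reduces that to 10/5 = 2 dB over.
Output = 3.5 + 2 = 5.5 dBu; make-up adds 1 dB, giving 6.5 dBu.

6.5 dBu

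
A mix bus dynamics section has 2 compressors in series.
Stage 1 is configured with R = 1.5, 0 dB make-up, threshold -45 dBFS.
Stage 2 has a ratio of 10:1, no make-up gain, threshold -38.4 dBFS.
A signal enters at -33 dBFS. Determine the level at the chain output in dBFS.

-38.26 dBFS

Stage 1: -33 dBFS is 12 dB over -45 dBFS; at 1.5:1 that becomes 8 dB over, giving -37 dBFS.
Stage 2: 1.4 dB above -38.4 dBFS, reduced 10:1 to 0.14 dB above → -38.26 dBFS.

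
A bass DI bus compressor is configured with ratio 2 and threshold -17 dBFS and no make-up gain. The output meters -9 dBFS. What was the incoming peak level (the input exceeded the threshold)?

-1 dBFS

The compressed level sits -9 − (-17) = 8 dB over threshold.
Before 2:1 compression the overshoot was 8 × 2 = 16 dB, so input = -17 + 16 = -1 dBFS.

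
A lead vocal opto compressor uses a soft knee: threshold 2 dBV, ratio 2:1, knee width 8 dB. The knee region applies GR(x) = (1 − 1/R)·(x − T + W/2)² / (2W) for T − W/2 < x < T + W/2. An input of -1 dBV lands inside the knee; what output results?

x − T + W/2 = -1 − 2 + 4 = 1.
GR = (1 − 1/2) × 1² / 16 = 0.5 × 1 / 16 = 0.03125 dB.
Output = -1 − 0.03125 = -1.03125 dBV.

-1.03125 dBV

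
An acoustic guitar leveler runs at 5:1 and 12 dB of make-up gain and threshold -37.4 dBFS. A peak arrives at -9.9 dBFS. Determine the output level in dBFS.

-19.9 dBFS

-9.9 dBFS sits 27.5 dB over threshold.
5:1 compression reduces that to 27.5/5 = 5.5 dB over.
That puts the output at -31.9 dBFS; make-up adds 12 dB, giving -19.9 dBFS.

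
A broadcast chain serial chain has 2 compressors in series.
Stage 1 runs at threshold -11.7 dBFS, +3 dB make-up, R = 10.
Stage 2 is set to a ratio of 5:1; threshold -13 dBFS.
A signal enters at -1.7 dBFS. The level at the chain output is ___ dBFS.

-11.94 dBFS

Stage 1: -1.7 dBFS is 10 dB over -11.7 dBFS; at 10:1 that becomes 1 dB over, giving -10.7 dBFS; +3 dB make-up → -7.7 dBFS.
Stage 2: 5.3 dB above -13 dBFS, reduced 5:1 to 1.06 dB above → -11.94 dBFS.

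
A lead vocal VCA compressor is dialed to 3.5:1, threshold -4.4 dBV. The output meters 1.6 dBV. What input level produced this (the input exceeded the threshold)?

That's 6 dB above the -4.4 dBV threshold.
Before 3.5:1 compression the overshoot was 6 × 3.5 = 21 dB, so input = -4.4 + 21 = 16.6 dBV.

16.6 dBV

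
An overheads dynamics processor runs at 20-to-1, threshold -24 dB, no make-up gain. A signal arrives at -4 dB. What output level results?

-23 dB

Overshoot: -4 − (-24) = 20 dB.
At 20:1 the overshoot is divided by 20, leaving 1 dB above threshold.
Output = -24 + 1 = -23 dB.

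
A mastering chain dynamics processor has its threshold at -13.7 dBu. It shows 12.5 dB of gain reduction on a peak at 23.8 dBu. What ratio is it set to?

1.5:1

Input overshoot = 23.8 − (-13.7) = 37.5 dB.
Output overshoot = 37.5 − 12.5 = 25 dB.
Ratio = input overshoot / output overshoot = 37.5 / 25 = 1.5.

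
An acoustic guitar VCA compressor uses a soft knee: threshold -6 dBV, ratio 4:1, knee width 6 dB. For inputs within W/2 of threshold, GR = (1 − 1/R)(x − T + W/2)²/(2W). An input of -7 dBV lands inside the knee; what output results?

x − T + W/2 = -7 − (-6) + 3 = 2.
GR = (1 − 1/4) × 2² / 12 = 0.75 × 4 / 12 = 0.25 dB.
Output = -7 − 0.25 = -7.25 dBV.

-7.25 dBV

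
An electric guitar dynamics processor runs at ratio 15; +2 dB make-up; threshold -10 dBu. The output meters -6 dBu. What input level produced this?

Remove make-up: -6 − 2 = -8 dBu.
The compressed level sits -8 − (-10) = 2 dB over threshold.
Input overshoot = R × output overshoot = 30 dB → input = -10 + 30 = 20 dBu.

20 dBu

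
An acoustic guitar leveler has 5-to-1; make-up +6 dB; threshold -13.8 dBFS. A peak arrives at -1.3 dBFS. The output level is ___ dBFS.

-5.3 dBFS

The input is 12.5 dB above the -13.8 dBFS threshold.
At 5:1 the overshoot is divided by 5, leaving 2.5 dB above threshold.
So the level is -13.8 + 2.5 = -11.3 dBFS; make-up adds 6 dB, giving -5.3 dBFS.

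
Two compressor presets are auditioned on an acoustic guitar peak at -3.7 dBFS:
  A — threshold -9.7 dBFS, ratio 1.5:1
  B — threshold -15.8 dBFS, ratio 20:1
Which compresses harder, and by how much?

A: GR = 6 − 6/1.5 = 2 dB.
B: GR = 12.1 − 12.1/20 = 11.495 dB.
B reduces 9.495 dB more.

B, by 9.495 dB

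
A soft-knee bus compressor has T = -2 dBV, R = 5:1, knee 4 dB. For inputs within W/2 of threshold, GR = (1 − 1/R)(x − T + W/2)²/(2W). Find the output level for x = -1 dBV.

x − T + W/2 = -1 − (-2) + 2 = 3.
GR = (1 − 1/5) × 3² / 8 = 0.8 × 9 / 8 = 0.9 dB.
Output = -1 − 0.9 = -1.9 dBV.

-1.9 dBV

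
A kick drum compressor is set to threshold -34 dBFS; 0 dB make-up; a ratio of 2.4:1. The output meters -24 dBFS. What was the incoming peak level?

The compressed level sits -24 − (-34) = 10 dB over threshold.
Before 2.4:1 compression the overshoot was 10 × 2.4 = 24 dB, so input = -34 + 24 = -10 dBFS.

-10 dBFS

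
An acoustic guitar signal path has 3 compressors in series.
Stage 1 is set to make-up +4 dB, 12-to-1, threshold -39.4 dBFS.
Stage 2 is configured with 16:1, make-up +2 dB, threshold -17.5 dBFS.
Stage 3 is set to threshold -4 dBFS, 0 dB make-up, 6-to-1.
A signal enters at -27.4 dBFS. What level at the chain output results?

Stage 1: overshoot 12 dB → 12/12 = 1 dB → -38.4 dBFS; +4 dB make-up → -34.4 dBFS.
Stage 2: below threshold (-34.4 ≤ -17.5); passes unchanged; make-up brings it to -32.4 dBFS.
Stage 3: -32.4 dBFS ≤ -4 dBFS, so stage 3 doesn't engage; output -32.4 dBFS.

-32.4 dBFS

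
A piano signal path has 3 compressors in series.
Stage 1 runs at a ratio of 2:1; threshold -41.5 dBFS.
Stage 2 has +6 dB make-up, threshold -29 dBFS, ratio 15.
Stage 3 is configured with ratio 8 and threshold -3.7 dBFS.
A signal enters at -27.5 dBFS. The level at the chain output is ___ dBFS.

-28.5 dBFS

Stage 1: -27.5 dBFS is 14 dB over -41.5 dBFS; at 2:1 that becomes 7 dB over, giving -34.5 dBFS.
Stage 2: -34.5 dBFS ≤ -29 dBFS, so stage 2 doesn't engage; make-up brings it to -28.5 dBFS.
Stage 3: -28.5 dBFS ≤ -3.7 dBFS, so stage 3 doesn't engage; output -28.5 dBFS.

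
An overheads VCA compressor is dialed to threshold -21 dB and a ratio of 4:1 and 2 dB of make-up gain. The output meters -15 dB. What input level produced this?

Stripping the +2 dB make-up gives -17 dB at the gain stage.
Post-compression overshoot = -17 − (-21) = 4 dB.
Input overshoot = R × output overshoot = 16 dB → input = -21 + 16 = -5 dB.

-5 dB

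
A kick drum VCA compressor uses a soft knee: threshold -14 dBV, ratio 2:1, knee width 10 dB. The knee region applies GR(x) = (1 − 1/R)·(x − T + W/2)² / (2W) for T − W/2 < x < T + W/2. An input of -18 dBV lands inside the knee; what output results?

x − T + W/2 = -18 − (-14) + 5 = 1.
GR = (1 − 1/2) × 1² / 20 = 0.5 × 1 / 20 = 0.025 dB.
Output = -18 − 0.025 = -18.025 dBV.

-18.025 dBV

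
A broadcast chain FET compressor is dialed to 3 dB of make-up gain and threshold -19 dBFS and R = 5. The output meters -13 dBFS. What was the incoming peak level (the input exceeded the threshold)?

-4 dBFS

Before make-up, the level was -13 − 3 = -16 dBFS.
The compressed level sits -16 − (-19) = 3 dB over threshold.
Input overshoot = R × output overshoot = 15 dB → input = -19 + 15 = -4 dBFS.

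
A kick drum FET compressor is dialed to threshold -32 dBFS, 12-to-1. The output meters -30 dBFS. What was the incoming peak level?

-8 dBFS

That's 2 dB above the -32 dBFS threshold.
Input overshoot = R × output overshoot = 24 dB → input = -32 + 24 = -8 dBFS.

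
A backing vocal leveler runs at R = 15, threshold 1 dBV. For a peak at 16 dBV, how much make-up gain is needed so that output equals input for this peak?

14 dB

Overshoot 15 dB → 15/15 = 1 dB after compression, so the compressed level is 1 + 1 = 2 dBV.
Make-up = target − compressed = 16 − 2 = 14 dB.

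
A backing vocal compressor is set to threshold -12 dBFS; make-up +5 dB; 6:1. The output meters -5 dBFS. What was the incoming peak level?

Stripping the +5 dB make-up gives -10 dBFS at the gain stage.
The compressed level sits -10 − (-12) = 2 dB over threshold.
Before 6:1 compression the overshoot was 2 × 6 = 12 dB, so input = -12 + 12 = 0 dBFS.

0 dBFS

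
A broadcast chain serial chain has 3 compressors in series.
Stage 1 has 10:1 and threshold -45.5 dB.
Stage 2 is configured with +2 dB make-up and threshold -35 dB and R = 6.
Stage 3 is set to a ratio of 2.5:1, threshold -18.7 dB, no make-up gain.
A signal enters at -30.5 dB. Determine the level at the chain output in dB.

Stage 1: overshoot 15 dB → 15/10 = 1.5 dB → -44 dB.
Stage 2: below threshold (-44 ≤ -35); passes unchanged; make-up brings it to -42 dB.
Stage 3: -42 dB ≤ -18.7 dB, so stage 3 doesn't engage; output -42 dB.

-42 dB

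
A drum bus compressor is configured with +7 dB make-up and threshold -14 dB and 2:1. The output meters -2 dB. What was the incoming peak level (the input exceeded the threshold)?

-4 dB

Remove make-up: -2 − 7 = -9 dB.
Post-compression overshoot = -9 − (-14) = 5 dB.
Before 2:1 compression the overshoot was 5 × 2 = 10 dB, so input = -14 + 10 = -4 dB.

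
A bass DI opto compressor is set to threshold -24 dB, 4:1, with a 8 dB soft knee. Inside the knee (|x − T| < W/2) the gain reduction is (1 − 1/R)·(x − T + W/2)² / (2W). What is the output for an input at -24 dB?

-24.75 dB

x − T + W/2 = -24 − (-24) + 4 = 4.
GR = (1 − 1/4) × 4² / 16 = 0.75 × 16 / 16 = 0.75 dB.
Output = -24 − 0.75 = -24.75 dB.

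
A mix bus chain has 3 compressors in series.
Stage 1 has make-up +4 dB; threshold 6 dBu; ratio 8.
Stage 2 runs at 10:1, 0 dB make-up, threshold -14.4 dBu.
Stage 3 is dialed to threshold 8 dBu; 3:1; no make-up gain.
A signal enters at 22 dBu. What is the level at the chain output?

-11.76 dBu

Stage 1: 16 dB above 6 dBu, reduced 8:1 to 2 dB above → 8 dBu; +4 dB make-up → 12 dBu.
Stage 2: 12 dBu is 26.4 dB over -14.4 dBu; at 10:1 that becomes 2.64 dB over, giving -11.76 dBu.
Stage 3: below threshold (-11.76 ≤ 8); passes unchanged; output -11.76 dBu.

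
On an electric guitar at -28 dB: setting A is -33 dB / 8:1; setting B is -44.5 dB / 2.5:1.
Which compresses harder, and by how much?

B, by 5.525 dB

A: GR = 5 − 5/8 = 4.375 dB.
B: GR = 16.5 − 16.5/2.5 = 9.9 dB.
Difference: 5.525 dB in favour of B.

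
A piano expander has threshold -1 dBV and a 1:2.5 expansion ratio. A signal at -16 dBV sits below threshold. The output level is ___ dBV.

-38.5 dBV

The input is 15 dB below the -1 dBV threshold.
A 1:2.5 expander multiplies undershoot by 2.5: 15 × 2.5 = 37.5 dB below threshold.
Output = -1 − 37.5 = -38.5 dBV.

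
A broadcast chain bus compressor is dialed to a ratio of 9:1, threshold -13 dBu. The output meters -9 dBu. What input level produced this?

Post-compression overshoot = -9 − (-13) = 4 dB.
Before 9:1 compression the overshoot was 4 × 9 = 36 dB, so input = -13 + 36 = 23 dBu.

23 dBu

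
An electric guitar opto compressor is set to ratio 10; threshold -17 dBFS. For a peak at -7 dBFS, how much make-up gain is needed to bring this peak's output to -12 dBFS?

4 dB

Without make-up, output = threshold + overshoot/10 = -17 + 1 = -16 dBFS.
Gap to target: 4 dB.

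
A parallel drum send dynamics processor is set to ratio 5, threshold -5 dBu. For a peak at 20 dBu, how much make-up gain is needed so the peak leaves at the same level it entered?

The peak compresses to -5 + 25/5 = 0 dBu.
To reach 20 dBu requires 20 − 0 = 20 dB of make-up.

20 dB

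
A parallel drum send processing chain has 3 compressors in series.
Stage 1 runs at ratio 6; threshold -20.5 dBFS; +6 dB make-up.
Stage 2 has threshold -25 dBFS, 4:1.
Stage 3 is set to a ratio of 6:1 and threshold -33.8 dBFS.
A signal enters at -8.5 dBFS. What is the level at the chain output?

-31.8125 dBFS

Stage 1: overshoot 12 dB → 12/6 = 2 dB → -18.5 dBFS; +6 dB make-up → -12.5 dBFS.
Stage 2: overshoot 12.5 dB → 12.5/4 = 3.125 dB → -21.875 dBFS.
Stage 3: 11.925 dB above -33.8 dBFS, reduced 6:1 to 1.9875 dB above → -31.8125 dBFS.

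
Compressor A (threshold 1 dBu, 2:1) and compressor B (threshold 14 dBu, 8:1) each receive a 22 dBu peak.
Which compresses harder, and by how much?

A, by 3.5 dB

A: overshoot 21 dB → output overshoot 10.5 dB → GR 10.5 dB.
B: overshoot 8 dB → output overshoot 1 dB → GR 7 dB.
A reduces 3.5 dB more.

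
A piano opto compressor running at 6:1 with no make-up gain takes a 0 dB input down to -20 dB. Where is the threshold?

-24 dB

Let T be the threshold. Output overshoot = (input overshoot)/R, so -20 − T = (0 − T)/6.
6·(-20 − T) = 0 − T → 5·T = -120 − 0 = -120.
T = -120/5 = -24 dB.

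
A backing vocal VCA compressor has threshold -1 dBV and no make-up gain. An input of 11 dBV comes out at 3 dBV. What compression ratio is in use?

3:1

Input overshoot = 11 − (-1) = 12 dB; output overshoot = 3 − (-1) = 4 dB.
Ratio = 12 / 4 = 3.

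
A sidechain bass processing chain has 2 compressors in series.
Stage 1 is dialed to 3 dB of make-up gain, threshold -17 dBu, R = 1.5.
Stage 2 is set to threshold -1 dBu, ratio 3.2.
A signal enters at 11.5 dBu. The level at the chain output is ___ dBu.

0.875 dBu

Stage 1: 28.5 dB above -17 dBu, reduced 1.5:1 to 19 dB above → 2 dBu; +3 dB make-up → 5 dBu.
Stage 2: 6 dB above -1 dBu, reduced 3.2:1 to 1.875 dB above → 0.875 dBu.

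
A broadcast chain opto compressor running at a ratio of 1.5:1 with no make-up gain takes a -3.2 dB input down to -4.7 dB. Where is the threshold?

Gain reduction = -3.2 − (-4.7) = 1.5 dB; output overshoot = GR / (R − 1) = 1.5 / 0.5 = 3 dB.
Threshold = output − output overshoot = -4.7 − 3 = -7.7 dB.

-7.7 dB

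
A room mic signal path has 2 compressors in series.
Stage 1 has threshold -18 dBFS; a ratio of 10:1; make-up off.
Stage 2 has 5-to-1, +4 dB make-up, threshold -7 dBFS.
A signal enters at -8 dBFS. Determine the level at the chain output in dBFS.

Stage 1: overshoot 10 dB → 10/10 = 1 dB → -17 dBFS.
Stage 2: below threshold (-17 ≤ -7); passes unchanged; make-up brings it to -13 dBFS.

-13 dBFS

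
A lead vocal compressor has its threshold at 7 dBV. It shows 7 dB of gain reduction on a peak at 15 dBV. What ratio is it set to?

Input overshoot = 15 − 7 = 8 dB.
Output overshoot = 8 − 7 = 1 dB.
Ratio = input overshoot / output overshoot = 8 / 1 = 8.

8:1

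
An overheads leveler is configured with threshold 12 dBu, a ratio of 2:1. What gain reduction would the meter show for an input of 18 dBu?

18 dBu exceeds the threshold by 6 dB.
At 2:1, output sits 6/2 = 3 dB above threshold.
Gain reduction = 6 − 3 = 3 dB.

3 dB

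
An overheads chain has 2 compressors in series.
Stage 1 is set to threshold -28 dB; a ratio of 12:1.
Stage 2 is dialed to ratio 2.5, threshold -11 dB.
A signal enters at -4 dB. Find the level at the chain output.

-26 dB

Stage 1: 24 dB above -28 dB, reduced 12:1 to 2 dB above → -26 dB.
Stage 2: below threshold (-26 ≤ -11); passes unchanged; output -26 dB.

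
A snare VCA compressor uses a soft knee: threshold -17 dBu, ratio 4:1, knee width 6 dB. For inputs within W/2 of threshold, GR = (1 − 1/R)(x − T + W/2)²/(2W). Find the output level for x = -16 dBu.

-17 dBu

x − T + W/2 = -16 − (-17) + 3 = 4.
GR = (1 − 1/4) × 4² / 12 = 0.75 × 16 / 12 = 1 dB.
Output = -16 − 1 = -17 dBu.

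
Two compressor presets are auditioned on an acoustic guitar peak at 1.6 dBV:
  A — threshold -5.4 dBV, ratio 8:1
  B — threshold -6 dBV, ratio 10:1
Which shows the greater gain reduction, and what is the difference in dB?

B, by 0.715 dB

A: GR = 7 − 7/8 = 6.125 dB.
B: GR = 7.6 − 7.6/10 = 6.84 dB.
B applies 0.715 dB more gain reduction.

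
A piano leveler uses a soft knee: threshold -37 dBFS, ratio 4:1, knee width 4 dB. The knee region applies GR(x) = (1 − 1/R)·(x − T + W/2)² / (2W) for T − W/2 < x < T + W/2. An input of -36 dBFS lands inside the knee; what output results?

x − T + W/2 = -36 − (-37) + 2 = 3.
GR = (1 − 1/4) × 3² / 8 = 0.75 × 9 / 8 = 0.84375 dB.
Output = -36 − 0.84375 = -36.84375 dBFS.

-36.84375 dBFS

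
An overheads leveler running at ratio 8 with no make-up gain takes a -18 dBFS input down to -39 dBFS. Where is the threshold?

Gain reduction = -18 − (-39) = 21 dB; output overshoot = GR / (R − 1) = 21 / 7 = 3 dB.
Threshold = output − output overshoot = -39 − 3 = -42 dBFS.

-42 dBFS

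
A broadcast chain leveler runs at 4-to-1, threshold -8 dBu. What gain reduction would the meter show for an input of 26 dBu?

25.5 dB

Overshoot = 26 − (-8) = 34 dB.
A 4:1 ratio leaves 8.5 dB of that excess.
GR = overshoot in − overshoot out = 34 − 8.5 = 25.5 dB.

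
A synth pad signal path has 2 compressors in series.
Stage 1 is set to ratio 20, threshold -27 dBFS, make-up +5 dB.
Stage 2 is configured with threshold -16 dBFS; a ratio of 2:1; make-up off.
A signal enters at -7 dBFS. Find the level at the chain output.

Stage 1: overshoot 20 dB → 20/20 = 1 dB → -26 dBFS; +5 dB make-up → -21 dBFS.
Stage 2: -21 dBFS ≤ -16 dBFS, so stage 2 doesn't engage; output -21 dBFS.

-21 dBFS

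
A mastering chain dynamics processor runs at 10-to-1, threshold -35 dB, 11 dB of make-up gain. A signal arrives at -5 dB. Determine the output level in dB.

-21 dB

-5 dB sits 30 dB over threshold.
10:1 compression reduces that to 30/10 = 3 dB over.
Output = -35 + 3 = -32 dB; make-up adds 11 dB, giving -21 dB.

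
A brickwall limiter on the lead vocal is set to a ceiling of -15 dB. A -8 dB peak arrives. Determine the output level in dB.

A brickwall limiter is an ∞:1 compressor: any input above the ceiling is clamped to -15 dB.

-15 dB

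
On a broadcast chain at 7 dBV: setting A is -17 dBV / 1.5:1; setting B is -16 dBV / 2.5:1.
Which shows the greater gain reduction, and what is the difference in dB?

A: 24 dB over, compressed to 16 dB over, so 8 dB of GR.
B: 23 dB over, compressed to 9.2 dB over, so 13.8 dB of GR.
B reduces 5.8 dB more.

B, by 5.8 dB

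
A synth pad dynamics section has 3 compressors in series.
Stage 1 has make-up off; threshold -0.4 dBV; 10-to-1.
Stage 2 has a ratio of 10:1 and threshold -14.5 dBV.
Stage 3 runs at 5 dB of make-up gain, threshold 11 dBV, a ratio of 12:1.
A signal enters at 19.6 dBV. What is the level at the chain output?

-7.89 dBV

Stage 1: 19.6 dBV is 20 dB over -0.4 dBV; at 10:1 that becomes 2 dB over, giving 1.6 dBV.
Stage 2: 1.6 dBV is 16.1 dB over -14.5 dBV; at 10:1 that becomes 1.61 dB over, giving -12.89 dBV.
Stage 3: below threshold (-12.89 ≤ 11); passes unchanged; make-up brings it to -7.89 dBV.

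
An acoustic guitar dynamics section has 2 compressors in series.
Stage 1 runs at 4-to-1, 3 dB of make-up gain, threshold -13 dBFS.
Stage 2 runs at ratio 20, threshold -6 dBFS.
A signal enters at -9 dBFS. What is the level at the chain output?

-9 dBFS

Stage 1: overshoot 4 dB → 4/4 = 1 dB → -12 dBFS; +3 dB make-up → -9 dBFS.
Stage 2: below threshold (-9 ≤ -6); passes unchanged; output -9 dBFS.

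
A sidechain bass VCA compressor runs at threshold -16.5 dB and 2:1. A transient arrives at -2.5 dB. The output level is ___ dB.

-2.5 dB sits 14 dB over threshold.
At 2:1 the overshoot is divided by 2, leaving 7 dB above threshold.
So the level is -16.5 + 7 = -9.5 dB.

-9.5 dB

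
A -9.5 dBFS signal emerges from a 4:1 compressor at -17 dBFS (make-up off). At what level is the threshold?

-19.5 dBFS

Let T be the threshold. Output overshoot = (input overshoot)/R, so -17 − T = (-9.5 − T)/4.
4·(-17 − T) = -9.5 − T → 3·T = -68 − (-9.5) = -58.5.
T = -58.5/3 = -19.5 dBFS.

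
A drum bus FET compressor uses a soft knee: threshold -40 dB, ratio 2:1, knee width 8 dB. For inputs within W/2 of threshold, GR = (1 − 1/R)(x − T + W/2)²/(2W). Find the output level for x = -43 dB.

-43.03125 dB

x − T + W/2 = -43 − (-40) + 4 = 1.
GR = (1 − 1/2) × 1² / 16 = 0.5 × 1 / 16 = 0.03125 dB.
Output = -43 − 0.03125 = -43.03125 dB.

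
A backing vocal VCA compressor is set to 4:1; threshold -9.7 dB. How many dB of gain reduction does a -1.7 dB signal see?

Overshoot = -1.7 − (-9.7) = 8 dB.
A 4:1 ratio leaves 2 dB of that excess.
GR = overshoot in − overshoot out = 8 − 2 = 6 dB.

6 dB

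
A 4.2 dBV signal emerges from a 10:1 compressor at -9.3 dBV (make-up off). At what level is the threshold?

Input is 15 dB above T (since output overshoot × R = input overshoot: (-9.3 − T)·10 = 4.2 − T gives T = -10.8 dBV).
Check: -10.8 + (4.2 − (-10.8))/10 = -10.8 + 1.5 = -9.3 dBV. ✓

-10.8 dBV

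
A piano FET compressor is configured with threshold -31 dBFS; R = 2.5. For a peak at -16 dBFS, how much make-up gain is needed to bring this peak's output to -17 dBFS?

Overshoot 15 dB → 15/2.5 = 6 dB after compression, so the compressed level is -31 + 6 = -25 dBFS.
Make-up = target − compressed = -17 − (-25) = 8 dB.

8 dB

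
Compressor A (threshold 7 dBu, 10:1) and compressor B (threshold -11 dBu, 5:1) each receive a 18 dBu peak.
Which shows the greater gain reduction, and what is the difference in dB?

A: overshoot 11 dB → output overshoot 1.1 dB → GR 9.9 dB.
B: overshoot 29 dB → output overshoot 5.8 dB → GR 23.2 dB.
B applies 13.3 dB more gain reduction.

B, by 13.3 dB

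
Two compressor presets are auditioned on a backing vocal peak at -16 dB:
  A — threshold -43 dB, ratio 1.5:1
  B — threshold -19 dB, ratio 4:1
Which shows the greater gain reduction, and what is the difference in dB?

A: overshoot 27 dB → output overshoot 18 dB → GR 9 dB.
B: overshoot 3 dB → output overshoot 0.75 dB → GR 2.25 dB.
A applies 6.75 dB more gain reduction.

A, by 6.75 dB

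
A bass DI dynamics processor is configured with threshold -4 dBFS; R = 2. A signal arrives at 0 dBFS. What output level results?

-2 dBFS

Overshoot: 0 − (-4) = 4 dB.
2:1 compression reduces that to 4/2 = 2 dB over.
So the level is -4 + 2 = -2 dBFS.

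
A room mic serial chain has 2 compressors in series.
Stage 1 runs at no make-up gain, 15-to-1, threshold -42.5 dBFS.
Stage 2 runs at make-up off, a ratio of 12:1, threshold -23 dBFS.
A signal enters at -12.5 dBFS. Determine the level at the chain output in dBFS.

Stage 1: -12.5 dBFS is 30 dB over -42.5 dBFS; at 15:1 that becomes 2 dB over, giving -40.5 dBFS.
Stage 2: below threshold (-40.5 ≤ -23); passes unchanged; output -40.5 dBFS.

-40.5 dBFS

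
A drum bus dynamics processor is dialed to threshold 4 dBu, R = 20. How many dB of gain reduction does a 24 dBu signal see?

19 dB

Overshoot = 24 − 4 = 20 dB.
At 20:1, output sits 20/20 = 1 dB above threshold.
Gain reduction = 20 − 1 = 19 dB.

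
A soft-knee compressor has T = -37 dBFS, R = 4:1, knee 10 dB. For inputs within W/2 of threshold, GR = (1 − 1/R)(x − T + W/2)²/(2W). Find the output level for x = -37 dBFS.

x − T + W/2 = -37 − (-37) + 5 = 5.
GR = (1 − 1/4) × 5² / 20 = 0.75 × 25 / 20 = 0.9375 dB.
Output = -37 − 0.9375 = -37.9375 dBFS.

-37.9375 dBFS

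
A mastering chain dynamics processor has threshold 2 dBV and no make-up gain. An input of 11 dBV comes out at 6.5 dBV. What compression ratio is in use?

2:1

Input overshoot = 11 − 2 = 9 dB; output overshoot = 6.5 − 2 = 4.5 dB.
Ratio = 9 / 4.5 = 2.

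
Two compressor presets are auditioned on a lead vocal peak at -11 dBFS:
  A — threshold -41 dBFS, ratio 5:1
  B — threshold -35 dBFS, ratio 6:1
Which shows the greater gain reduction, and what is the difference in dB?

A, by 4 dB

A: overshoot 30 dB → output overshoot 6 dB → GR 24 dB.
B: overshoot 24 dB → output overshoot 4 dB → GR 20 dB.
A applies 4 dB more gain reduction.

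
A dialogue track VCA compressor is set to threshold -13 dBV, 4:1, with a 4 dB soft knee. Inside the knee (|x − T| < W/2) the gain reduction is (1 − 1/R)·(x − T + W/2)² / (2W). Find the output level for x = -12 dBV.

x − T + W/2 = -12 − (-13) + 2 = 3.
GR = (1 − 1/4) × 3² / 8 = 0.75 × 9 / 8 = 0.84375 dB.
Output = -12 − 0.84375 = -12.84375 dBV.

-12.84375 dBV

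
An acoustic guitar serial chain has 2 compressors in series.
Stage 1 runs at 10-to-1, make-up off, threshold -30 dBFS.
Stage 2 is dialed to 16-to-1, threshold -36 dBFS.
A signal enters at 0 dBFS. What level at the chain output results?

-35.4375 dBFS

Stage 1: 0 dBFS is 30 dB over -30 dBFS; at 10:1 that becomes 3 dB over, giving -27 dBFS.
Stage 2: overshoot 9 dB → 9/16 = 0.5625 dB → -35.4375 dBFS.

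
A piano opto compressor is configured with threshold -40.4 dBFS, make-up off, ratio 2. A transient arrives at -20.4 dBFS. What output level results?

Overshoot: -20.4 − (-40.4) = 20 dB.
At 2:1 the overshoot is divided by 2, leaving 10 dB above threshold.
Output = -40.4 + 10 = -30.4 dBFS.

-30.4 dBFS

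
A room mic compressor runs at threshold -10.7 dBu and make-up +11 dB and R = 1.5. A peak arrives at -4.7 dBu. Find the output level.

4.3 dBu

-4.7 dBu sits 6 dB over threshold.
The 6 dB excess becomes 4 dB after 1.5:1 reduction.
That puts the output at -6.7 dBu; make-up adds 11 dB, giving 4.3 dBu.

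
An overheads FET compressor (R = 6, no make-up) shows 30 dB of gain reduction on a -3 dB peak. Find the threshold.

-39 dB

Input is 36 dB above T (since output overshoot × R = input overshoot: (-33 − T)·6 = -3 − T gives T = -39 dB).
Check: -39 + (-3 − (-39))/6 = -39 + 6 = -33 dB. ✓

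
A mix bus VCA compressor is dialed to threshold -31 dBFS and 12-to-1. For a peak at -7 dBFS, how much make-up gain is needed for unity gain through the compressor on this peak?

22 dB

Overshoot 24 dB → 24/12 = 2 dB after compression, so the compressed level is -31 + 2 = -29 dBFS.
Make-up = target − compressed = -7 − (-29) = 22 dB.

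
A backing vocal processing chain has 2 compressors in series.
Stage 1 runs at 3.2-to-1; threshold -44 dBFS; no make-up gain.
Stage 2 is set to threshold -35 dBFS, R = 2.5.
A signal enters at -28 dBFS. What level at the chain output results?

Stage 1: -28 dBFS is 16 dB over -44 dBFS; at 3.2:1 that becomes 5 dB over, giving -39 dBFS.
Stage 2: -39 dBFS is at or below the -35 dBFS threshold — no compression; output -39 dBFS.

-39 dBFS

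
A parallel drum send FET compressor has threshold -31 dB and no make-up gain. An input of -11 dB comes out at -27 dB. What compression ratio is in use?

5:1

Input overshoot = -11 − (-31) = 20 dB; output overshoot = -27 − (-31) = 4 dB.
Ratio = 20 / 4 = 5.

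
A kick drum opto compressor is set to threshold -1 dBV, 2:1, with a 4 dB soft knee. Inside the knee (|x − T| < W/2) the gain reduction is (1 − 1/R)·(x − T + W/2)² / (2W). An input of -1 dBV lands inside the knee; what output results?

x − T + W/2 = -1 − (-1) + 2 = 2.
GR = (1 − 1/2) × 2² / 8 = 0.5 × 4 / 8 = 0.25 dB.
Output = -1 − 0.25 = -1.25 dBV.

-1.25 dBV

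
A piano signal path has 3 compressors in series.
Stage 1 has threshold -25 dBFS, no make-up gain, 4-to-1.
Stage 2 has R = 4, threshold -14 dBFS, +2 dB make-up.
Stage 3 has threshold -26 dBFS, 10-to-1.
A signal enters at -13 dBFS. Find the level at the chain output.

Stage 1: 12 dB above -25 dBFS, reduced 4:1 to 3 dB above → -22 dBFS.
Stage 2: -22 dBFS ≤ -14 dBFS, so stage 2 doesn't engage; make-up brings it to -20 dBFS.
Stage 3: 6 dB above -26 dBFS, reduced 10:1 to 0.6 dB above → -25.4 dBFS.

-25.4 dBFS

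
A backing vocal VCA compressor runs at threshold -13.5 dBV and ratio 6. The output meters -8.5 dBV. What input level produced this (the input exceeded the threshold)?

That's 5 dB above the -13.5 dBV threshold.
Input overshoot = R × output overshoot = 30 dB → input = -13.5 + 30 = 16.5 dBV.

16.5 dBV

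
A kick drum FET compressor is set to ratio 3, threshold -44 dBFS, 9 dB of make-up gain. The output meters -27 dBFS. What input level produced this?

Remove make-up: -27 − 9 = -36 dBFS.
Post-compression overshoot = -36 − (-44) = 8 dB.
Input overshoot = R × output overshoot = 24 dB → input = -44 + 24 = -20 dBFS.

-20 dBFS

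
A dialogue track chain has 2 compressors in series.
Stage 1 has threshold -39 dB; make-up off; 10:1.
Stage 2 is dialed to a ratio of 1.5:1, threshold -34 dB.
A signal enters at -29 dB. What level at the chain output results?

Stage 1: 10 dB above -39 dB, reduced 10:1 to 1 dB above → -38 dB.
Stage 2: below threshold (-38 ≤ -34); passes unchanged; output -38 dB.

-38 dB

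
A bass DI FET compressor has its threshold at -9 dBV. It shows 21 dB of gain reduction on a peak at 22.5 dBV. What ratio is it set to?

3:1

Input overshoot = 22.5 − (-9) = 31.5 dB.
Output overshoot = 31.5 − 21 = 10.5 dB.
Ratio = input overshoot / output overshoot = 31.5 / 10.5 = 3.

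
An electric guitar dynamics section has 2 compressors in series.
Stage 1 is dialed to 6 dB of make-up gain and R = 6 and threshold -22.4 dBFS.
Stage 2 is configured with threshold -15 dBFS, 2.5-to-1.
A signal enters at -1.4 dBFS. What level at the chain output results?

Stage 1: overshoot 21 dB → 21/6 = 3.5 dB → -18.9 dBFS; +6 dB make-up → -12.9 dBFS.
Stage 2: -12.9 dBFS is 2.1 dB over -15 dBFS; at 2.5:1 that becomes 0.84 dB over, giving -14.16 dBFS.

-14.16 dBFS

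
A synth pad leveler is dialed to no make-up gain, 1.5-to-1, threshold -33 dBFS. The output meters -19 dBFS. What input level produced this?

Post-compression overshoot = -19 − (-33) = 14 dB.
Undo the ratio: input overshoot = 14 × 1.5 = 21 dB, giving input = -12 dBFS.

-12 dBFS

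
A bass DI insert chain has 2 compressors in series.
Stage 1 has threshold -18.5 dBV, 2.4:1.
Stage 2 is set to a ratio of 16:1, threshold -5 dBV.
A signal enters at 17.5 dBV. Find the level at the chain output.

Stage 1: 17.5 dBV is 36 dB over -18.5 dBV; at 2.4:1 that becomes 15 dB over, giving -3.5 dBV.
Stage 2: 1.5 dB above -5 dBV, reduced 16:1 to 0.09375 dB above → -4.90625 dBV.

-4.90625 dBV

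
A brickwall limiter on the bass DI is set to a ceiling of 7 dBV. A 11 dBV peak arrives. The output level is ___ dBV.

At ∞:1, everything above 7 dBV is held at the ceiling.

7 dBV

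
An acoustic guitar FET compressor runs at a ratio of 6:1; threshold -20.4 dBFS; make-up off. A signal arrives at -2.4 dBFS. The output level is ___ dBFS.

-17.4 dBFS

-2.4 dBFS sits 18 dB over threshold.
The 18 dB excess becomes 3 dB after 6:1 reduction.
So the level is -20.4 + 3 = -17.4 dBFS.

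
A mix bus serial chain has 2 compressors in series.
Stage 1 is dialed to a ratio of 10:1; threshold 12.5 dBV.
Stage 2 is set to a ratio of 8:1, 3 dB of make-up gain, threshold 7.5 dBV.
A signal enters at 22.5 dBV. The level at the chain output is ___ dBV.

Stage 1: 22.5 dBV is 10 dB over 12.5 dBV; at 10:1 that becomes 1 dB over, giving 13.5 dBV.
Stage 2: 6 dB above 7.5 dBV, reduced 8:1 to 0.75 dB above → 8.25 dBV; +3 dB make-up → 11.25 dBV.

11.25 dBV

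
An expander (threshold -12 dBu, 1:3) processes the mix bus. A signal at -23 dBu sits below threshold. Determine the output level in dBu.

Undershoot = (-12) − (-23) = 11 dB.
At 1:3, that expands to 33 dB under threshold.
Output = -12 − 33 = -45 dBu.

-45 dBu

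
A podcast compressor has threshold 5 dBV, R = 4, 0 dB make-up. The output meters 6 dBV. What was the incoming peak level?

9 dBV

Post-compression overshoot = 6 − 5 = 1 dB.
Before 4:1 compression the overshoot was 1 × 4 = 4 dB, so input = 5 + 4 = 9 dBV.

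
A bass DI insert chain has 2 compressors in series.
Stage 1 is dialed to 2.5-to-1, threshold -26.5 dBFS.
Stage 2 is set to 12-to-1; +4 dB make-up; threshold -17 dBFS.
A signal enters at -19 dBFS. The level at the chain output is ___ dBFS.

-19.5 dBFS

Stage 1: overshoot 7.5 dB → 7.5/2.5 = 3 dB → -23.5 dBFS.
Stage 2: below threshold (-23.5 ≤ -17); passes unchanged; make-up brings it to -19.5 dBFS.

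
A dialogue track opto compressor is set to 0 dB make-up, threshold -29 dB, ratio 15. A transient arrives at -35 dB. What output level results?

-35 dB is 6 dB below the -29 dB threshold, so no gain reduction is applied.
Output = input = -35 dB.

-35 dB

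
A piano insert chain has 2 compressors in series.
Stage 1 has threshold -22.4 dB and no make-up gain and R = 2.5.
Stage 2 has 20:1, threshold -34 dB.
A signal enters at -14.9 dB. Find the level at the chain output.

Stage 1: -14.9 dB is 7.5 dB over -22.4 dB; at 2.5:1 that becomes 3 dB over, giving -19.4 dB.
Stage 2: -19.4 dB is 14.6 dB over -34 dB; at 20:1 that becomes 0.73 dB over, giving -33.27 dB.

-33.27 dB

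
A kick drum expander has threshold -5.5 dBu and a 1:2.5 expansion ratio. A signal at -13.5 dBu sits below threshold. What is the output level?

Below threshold, a 1:2.5 expander applies gain = (2.5−1)×(T − x) of attenuation.
(2.5−1) × 8 = 12 dB, so output = -13.5 − 12 = -25.5 dBu.

-25.5 dBu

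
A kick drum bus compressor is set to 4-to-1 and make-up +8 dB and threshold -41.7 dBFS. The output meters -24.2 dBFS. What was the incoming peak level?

Remove make-up: -24.2 − 8 = -32.2 dBFS.
Post-compression overshoot = -32.2 − (-41.7) = 9.5 dB.
Input overshoot = R × output overshoot = 38 dB → input = -41.7 + 38 = -3.7 dBFS.

-3.7 dBFS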